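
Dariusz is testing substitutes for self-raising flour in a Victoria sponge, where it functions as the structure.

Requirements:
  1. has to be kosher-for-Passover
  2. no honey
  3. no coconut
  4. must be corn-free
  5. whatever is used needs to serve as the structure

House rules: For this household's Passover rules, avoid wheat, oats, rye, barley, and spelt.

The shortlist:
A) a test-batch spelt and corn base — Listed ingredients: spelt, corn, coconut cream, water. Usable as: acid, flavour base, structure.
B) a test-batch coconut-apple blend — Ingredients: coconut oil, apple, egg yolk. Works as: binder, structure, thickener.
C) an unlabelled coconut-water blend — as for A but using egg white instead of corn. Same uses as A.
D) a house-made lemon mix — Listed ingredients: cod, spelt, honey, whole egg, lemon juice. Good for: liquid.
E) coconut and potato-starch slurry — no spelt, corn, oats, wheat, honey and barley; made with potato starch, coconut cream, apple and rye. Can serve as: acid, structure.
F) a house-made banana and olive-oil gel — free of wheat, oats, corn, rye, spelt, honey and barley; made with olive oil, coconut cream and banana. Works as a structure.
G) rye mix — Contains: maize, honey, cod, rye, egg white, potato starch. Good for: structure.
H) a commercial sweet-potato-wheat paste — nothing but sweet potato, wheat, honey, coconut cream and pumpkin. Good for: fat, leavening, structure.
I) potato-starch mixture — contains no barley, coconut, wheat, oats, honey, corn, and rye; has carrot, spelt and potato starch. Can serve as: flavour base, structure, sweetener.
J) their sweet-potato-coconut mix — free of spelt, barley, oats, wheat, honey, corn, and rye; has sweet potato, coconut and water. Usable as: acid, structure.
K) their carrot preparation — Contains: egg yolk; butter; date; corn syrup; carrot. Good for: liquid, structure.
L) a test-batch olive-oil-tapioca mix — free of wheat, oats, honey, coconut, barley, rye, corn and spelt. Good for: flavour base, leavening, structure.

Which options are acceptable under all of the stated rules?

A: has spelt, so not kosher-for-Passover; has coconut cream, so not coconut-free (and 1 more) — reject
B: has coconut oil, so not coconut-free — no
C: has spelt, so not kosher-for-Passover; has coconut cream, so not coconut-free — out
D: not usable as a structure; has spelt, so not kosher-for-Passover (and 1 more) — out
E: has rye, so not kosher-for-Passover; has coconut cream, so not coconut-free — reject
F: has coconut cream, so not coconut-free — no
G: has rye, so not kosher-for-Passover; has maize, so not corn-free (and 1 more) — no
H: has wheat, so not kosher-for-Passover; has coconut cream, so not coconut-free (and 1 more) — out
I: has spelt, so not kosher-for-Passover — no
J: has coconut, so not coconut-free — out
K: has corn syrup, so not corn-free — out
L: every rule checks out — keep

L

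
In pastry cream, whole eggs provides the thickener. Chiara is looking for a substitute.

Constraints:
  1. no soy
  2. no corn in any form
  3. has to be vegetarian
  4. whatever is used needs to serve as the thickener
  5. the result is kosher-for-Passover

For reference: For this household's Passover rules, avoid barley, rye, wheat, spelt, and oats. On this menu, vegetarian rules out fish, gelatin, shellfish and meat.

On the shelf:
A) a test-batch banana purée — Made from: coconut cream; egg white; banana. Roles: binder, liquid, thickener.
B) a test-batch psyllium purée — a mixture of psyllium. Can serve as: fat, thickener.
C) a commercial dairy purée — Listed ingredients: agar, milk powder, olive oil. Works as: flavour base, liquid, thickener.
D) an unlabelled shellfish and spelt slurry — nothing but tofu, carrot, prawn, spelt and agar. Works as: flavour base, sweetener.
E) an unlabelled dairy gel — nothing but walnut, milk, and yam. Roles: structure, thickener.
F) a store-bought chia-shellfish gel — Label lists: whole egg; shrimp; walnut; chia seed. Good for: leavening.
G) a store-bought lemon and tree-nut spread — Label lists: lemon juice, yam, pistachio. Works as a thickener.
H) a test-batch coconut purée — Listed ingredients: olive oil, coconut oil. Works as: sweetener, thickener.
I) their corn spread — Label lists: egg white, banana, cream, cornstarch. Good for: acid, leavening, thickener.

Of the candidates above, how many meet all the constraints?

A: every rule checks out — keep
B: nothing on the exclusion list — valid
C: no soy, vegetarian — OK
D: not usable as a thickener; has spelt, so not kosher-for-Passover (and 2 more) — reject
E: only milk, walnut and yam; none excluded — OK
F: not usable as a thickener; has shrimp, so not vegetarian — no
G: only pistachio, lemon juice, and yam; none excluded — keep
H: no corn, no soy — valid
I: has cornstarch, so not corn-free — no

6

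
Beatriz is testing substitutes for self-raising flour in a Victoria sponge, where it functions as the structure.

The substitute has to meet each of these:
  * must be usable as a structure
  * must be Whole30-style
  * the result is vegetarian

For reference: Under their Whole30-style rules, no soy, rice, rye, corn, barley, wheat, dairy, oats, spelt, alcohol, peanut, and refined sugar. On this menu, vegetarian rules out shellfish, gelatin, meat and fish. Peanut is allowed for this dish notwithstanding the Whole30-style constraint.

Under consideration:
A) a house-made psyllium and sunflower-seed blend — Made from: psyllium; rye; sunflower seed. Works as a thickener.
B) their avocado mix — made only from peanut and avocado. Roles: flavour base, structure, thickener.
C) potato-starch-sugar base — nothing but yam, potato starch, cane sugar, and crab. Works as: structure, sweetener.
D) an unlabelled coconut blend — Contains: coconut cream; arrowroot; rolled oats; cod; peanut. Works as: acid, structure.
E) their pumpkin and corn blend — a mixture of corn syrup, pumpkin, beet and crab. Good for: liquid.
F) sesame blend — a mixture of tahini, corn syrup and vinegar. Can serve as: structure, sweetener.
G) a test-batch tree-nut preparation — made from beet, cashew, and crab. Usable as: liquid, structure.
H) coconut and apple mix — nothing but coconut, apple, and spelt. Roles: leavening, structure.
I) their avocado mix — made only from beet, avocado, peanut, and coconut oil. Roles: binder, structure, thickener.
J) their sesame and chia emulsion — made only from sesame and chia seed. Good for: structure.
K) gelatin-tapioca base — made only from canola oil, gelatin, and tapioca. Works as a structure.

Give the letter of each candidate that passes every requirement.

B, I, J

A: not usable as a structure; has rye, so not Whole30-style — reject
B: peanut is permitted under the Whole30-style carve-out; nothing else excluded — OK
C: has cane sugar, so not Whole30-style; has crab, so not vegetarian — reject
D: has rolled oats, so not Whole30-style; has cod, so not vegetarian — no
E: not usable as a structure; has corn syrup, so not Whole30-style (and 1 more) — reject
F: has corn syrup, so not Whole30-style — reject
G: has crab, so not vegetarian — out
H: has spelt, so not Whole30-style — out
I: peanut is permitted under the Whole30-style carve-out; nothing else excluded — OK
J: only sesame and chia seed; none excluded — valid
K: has gelatin, so not vegetarian — no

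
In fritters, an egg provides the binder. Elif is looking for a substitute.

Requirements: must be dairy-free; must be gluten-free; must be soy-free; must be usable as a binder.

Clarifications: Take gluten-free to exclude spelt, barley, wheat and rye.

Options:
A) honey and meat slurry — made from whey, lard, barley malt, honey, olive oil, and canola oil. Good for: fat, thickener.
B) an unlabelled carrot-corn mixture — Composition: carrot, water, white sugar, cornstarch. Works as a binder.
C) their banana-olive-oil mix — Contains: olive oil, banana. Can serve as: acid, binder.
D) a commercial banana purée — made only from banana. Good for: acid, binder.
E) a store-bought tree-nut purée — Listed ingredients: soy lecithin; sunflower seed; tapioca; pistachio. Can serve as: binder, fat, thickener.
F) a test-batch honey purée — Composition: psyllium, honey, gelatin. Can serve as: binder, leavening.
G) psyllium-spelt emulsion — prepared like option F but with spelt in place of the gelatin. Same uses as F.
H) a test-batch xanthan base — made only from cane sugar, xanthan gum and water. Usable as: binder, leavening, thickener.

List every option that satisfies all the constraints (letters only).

A: not usable as a binder; has barley malt, so not gluten-free (and 1 more) — no
B: works as a binder, no soy, no dairy — OK
C: only olive oil and banana; none excluded — valid
D: nothing on the exclusion list — valid
E: has soy lecithin, so not soy-free — no
F: no dairy, gluten-free — keep
G: has spelt, so not gluten-free — out
H: only cane sugar, water and xanthan gum; none excluded — valid

B, C, D, F, H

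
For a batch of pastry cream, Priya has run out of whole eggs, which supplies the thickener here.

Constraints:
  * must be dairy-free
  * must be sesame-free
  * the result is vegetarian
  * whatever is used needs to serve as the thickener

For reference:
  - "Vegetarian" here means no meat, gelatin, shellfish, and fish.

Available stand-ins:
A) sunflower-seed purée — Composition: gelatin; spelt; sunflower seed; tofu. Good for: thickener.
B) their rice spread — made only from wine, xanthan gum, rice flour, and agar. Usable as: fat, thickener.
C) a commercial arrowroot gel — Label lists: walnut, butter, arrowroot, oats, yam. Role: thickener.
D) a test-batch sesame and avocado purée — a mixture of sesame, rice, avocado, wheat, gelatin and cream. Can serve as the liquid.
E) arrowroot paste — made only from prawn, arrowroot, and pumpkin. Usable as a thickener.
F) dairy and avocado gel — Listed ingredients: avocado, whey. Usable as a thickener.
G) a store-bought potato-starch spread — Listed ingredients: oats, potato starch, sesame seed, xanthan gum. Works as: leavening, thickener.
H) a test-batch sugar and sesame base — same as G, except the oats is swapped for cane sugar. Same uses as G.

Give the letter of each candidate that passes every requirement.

B

A: has gelatin, so not vegetarian — no
B: nothing on the exclusion list — OK
C: has butter, so not dairy-free — reject
D: not usable as a thickener; has gelatin, so not vegetarian (and 2 more) — no
E: has prawn, so not vegetarian — no
F: has whey, so not dairy-free — no
G: has sesame seed, so not sesame-free — reject
H: has sesame seed, so not sesame-free — no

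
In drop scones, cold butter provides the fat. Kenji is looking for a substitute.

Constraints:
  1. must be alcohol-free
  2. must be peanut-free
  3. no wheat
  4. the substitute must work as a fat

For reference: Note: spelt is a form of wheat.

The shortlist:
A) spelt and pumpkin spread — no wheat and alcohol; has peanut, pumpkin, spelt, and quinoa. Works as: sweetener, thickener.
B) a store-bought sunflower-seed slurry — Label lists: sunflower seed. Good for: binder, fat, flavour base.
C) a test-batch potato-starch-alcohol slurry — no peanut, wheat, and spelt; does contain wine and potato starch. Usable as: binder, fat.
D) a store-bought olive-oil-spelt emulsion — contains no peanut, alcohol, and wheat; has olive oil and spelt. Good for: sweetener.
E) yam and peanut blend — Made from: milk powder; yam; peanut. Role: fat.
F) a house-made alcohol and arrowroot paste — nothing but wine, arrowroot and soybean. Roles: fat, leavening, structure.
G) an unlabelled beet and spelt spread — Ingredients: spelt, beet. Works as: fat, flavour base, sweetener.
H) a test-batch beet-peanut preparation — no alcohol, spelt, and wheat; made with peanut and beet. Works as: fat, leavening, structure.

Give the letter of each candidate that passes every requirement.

B

A: not usable as a fat; has peanut, so not peanut-free (and 1 more) — no
B: only sunflower seed; none excluded — OK
C: has wine, so not alcohol-free — no
D: not usable as a fat; has spelt, so not wheat-free — no
E: has peanut, so not peanut-free — no
F: has wine, so not alcohol-free — out
G: has spelt, so not wheat-free — out
H: has peanut, so not peanut-free — out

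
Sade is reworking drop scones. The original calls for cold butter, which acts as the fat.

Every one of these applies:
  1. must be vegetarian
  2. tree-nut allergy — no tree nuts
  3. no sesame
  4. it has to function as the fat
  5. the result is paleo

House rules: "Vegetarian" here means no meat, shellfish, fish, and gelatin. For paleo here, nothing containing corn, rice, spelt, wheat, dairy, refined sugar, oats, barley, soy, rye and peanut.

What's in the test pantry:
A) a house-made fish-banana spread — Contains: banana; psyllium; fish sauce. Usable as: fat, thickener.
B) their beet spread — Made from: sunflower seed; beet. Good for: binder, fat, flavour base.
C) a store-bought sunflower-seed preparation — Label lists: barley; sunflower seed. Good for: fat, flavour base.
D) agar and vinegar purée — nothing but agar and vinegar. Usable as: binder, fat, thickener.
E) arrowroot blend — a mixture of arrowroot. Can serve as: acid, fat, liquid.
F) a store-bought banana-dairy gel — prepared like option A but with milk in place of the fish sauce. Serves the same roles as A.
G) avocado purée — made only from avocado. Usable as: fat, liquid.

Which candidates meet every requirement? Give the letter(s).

B, D, E, G

A: has fish sauce, so not vegetarian — out
B: only sunflower seed and beet; none excluded — keep
C: has barley, so not paleo — out
D: only vinegar and agar; none excluded — keep
E: works as a fat, paleo, no sesame — OK
F: has milk, so not paleo — no
G: vegetarian, paleo — keep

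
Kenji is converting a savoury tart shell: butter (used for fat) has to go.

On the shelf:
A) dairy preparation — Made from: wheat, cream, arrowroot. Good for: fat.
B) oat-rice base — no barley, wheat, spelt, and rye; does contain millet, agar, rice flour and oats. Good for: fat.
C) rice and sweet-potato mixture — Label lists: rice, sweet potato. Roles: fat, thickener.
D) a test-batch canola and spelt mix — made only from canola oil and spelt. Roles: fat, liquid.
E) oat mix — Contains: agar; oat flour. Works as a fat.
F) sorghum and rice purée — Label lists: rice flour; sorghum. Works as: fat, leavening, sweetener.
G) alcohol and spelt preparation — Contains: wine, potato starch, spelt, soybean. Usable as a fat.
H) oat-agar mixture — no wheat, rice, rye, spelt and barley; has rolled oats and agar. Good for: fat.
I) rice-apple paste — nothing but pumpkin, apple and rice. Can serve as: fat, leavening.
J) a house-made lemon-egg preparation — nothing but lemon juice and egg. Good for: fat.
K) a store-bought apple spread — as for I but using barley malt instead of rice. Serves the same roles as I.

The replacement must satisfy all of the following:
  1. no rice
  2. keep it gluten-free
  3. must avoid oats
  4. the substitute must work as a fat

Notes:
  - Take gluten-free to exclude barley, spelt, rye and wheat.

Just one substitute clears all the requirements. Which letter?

A: has wheat, so not gluten-free — reject
B: has oats, so not oat-free; has rice flour, so not rice-free — reject
C: has rice, so not rice-free — out
D: has spelt, so not gluten-free — no
E: has oat flour, so not oat-free — no
F: has rice flour, so not rice-free — no
G: has spelt, so not gluten-free — out
H: has rolled oats, so not oat-free — no
I: has rice, so not rice-free — no
J: no rice, gluten-free — OK
K: has barley malt, so not gluten-free — reject

J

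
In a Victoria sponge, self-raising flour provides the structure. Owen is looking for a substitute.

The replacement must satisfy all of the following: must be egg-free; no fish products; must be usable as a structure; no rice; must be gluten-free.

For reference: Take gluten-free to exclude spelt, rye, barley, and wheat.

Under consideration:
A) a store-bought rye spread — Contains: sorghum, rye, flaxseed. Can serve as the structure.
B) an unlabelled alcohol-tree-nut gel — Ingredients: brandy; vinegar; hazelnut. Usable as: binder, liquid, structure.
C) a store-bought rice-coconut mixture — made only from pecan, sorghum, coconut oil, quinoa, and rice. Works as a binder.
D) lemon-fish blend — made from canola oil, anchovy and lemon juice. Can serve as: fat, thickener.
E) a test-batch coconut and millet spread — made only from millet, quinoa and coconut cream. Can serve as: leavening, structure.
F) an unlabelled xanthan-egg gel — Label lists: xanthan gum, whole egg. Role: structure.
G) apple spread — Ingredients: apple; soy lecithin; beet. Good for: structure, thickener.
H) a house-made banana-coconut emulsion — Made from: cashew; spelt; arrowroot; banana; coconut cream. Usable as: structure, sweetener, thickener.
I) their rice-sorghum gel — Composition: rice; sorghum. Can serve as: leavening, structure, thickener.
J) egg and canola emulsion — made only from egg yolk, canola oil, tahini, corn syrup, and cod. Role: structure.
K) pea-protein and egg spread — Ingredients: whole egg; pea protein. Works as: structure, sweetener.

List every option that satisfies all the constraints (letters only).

A: has rye, so not gluten-free — out
B: only brandy, hazelnut and vinegar; none excluded — OK
C: not usable as a structure; has rice, so not rice-free — no
D: not usable as a structure; has anchovy, so not fish-free — reject
E: every rule checks out — keep
F: has whole egg, so not egg-free — no
G: every rule checks out — valid
H: has spelt, so not gluten-free — reject
I: has rice, so not rice-free — out
J: has cod, so not fish-free; has egg yolk, so not egg-free — reject
K: has whole egg, so not egg-free — reject

B, E, G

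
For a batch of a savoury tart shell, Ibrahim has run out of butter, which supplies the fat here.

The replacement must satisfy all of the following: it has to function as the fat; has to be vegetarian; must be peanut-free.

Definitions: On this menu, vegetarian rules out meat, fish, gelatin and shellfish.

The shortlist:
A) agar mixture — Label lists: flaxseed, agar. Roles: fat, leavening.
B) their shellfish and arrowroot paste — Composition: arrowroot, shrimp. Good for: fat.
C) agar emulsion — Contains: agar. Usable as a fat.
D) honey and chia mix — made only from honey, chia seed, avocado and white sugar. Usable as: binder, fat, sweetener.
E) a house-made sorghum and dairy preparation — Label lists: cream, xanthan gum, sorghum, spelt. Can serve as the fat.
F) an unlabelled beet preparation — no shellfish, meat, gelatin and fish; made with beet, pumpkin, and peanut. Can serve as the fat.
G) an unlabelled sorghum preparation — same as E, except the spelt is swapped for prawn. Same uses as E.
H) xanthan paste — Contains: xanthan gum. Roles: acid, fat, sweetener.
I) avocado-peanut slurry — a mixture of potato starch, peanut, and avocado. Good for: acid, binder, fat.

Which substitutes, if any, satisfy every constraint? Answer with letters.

A: vegetarian, no peanut — OK
B: has shrimp, so not vegetarian — reject
C: only agar; none excluded — valid
D: works as a fat, no peanut, vegetarian — valid
E: works as a fat, no peanut, vegetarian — OK
F: has peanut, so not peanut-free — reject
G: has prawn, so not vegetarian — out
H: all constraints satisfied — OK
I: has peanut, so not peanut-free — no

A, C, D, E, H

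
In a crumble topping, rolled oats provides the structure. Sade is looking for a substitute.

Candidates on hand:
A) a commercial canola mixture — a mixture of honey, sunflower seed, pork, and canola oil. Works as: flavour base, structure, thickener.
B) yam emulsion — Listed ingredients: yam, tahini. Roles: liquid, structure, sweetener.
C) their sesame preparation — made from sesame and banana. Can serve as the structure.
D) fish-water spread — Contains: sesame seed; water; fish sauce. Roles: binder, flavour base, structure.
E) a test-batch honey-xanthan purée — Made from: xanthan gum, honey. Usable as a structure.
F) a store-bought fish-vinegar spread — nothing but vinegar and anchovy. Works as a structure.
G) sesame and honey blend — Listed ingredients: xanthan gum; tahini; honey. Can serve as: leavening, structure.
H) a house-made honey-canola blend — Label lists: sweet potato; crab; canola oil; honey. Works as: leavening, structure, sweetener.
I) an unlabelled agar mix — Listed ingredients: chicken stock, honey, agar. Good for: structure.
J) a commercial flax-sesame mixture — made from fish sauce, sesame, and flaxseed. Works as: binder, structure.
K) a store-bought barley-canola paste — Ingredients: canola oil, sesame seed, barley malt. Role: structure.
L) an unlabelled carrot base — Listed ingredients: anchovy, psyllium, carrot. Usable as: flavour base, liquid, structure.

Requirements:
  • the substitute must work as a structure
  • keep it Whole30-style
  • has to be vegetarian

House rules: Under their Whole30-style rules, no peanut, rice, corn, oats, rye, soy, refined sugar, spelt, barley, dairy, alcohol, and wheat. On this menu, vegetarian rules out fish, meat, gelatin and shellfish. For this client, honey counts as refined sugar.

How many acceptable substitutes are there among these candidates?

A: has honey, so not Whole30-style; has pork, so not vegetarian — reject
B: nothing on the exclusion list — OK
C: works as a structure, Whole30-style, vegetarian — OK
D: has fish sauce, so not vegetarian — out
E: has honey, so not Whole30-style — reject
F: has anchovy, so not vegetarian — no
G: has honey, so not Whole30-style — no
H: has honey, so not Whole30-style; has crab, so not vegetarian — out
I: has honey, so not Whole30-style; has chicken stock, so not vegetarian — out
J: has fish sauce, so not vegetarian — out
K: has barley malt, so not Whole30-style — no
L: has anchovy, so not vegetarian — no

2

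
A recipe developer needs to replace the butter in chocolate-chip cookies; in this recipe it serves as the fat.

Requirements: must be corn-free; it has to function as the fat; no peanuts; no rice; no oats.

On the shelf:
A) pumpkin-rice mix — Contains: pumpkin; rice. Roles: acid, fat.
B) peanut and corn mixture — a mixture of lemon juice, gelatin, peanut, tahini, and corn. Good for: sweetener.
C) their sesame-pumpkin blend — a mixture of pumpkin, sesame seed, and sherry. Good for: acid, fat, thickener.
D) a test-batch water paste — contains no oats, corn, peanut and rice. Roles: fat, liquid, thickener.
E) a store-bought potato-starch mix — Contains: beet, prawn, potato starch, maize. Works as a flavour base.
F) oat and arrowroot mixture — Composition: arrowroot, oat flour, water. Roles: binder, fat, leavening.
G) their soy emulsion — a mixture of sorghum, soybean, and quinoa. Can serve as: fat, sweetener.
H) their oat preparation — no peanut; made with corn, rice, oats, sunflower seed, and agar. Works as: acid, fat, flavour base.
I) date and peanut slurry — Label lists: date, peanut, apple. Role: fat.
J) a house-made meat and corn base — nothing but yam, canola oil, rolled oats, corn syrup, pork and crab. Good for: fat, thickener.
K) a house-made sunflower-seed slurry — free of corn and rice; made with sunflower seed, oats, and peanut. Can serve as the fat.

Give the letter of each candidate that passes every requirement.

A: has rice, so not rice-free — reject
B: not usable as a fat; has peanut, so not peanut-free (and 1 more) — out
C: no corn, no rice — OK
D: all constraints satisfied — valid
E: not usable as a fat; has maize, so not corn-free — reject
F: has oat flour, so not oat-free — out
G: no oats, no rice — OK
H: has rice, so not rice-free; has corn, so not corn-free (and 1 more) — reject
I: has peanut, so not peanut-free — out
J: has corn syrup, so not corn-free; has rolled oats, so not oat-free — no
K: has peanut, so not peanut-free; has oats, so not oat-free — reject

C, D, G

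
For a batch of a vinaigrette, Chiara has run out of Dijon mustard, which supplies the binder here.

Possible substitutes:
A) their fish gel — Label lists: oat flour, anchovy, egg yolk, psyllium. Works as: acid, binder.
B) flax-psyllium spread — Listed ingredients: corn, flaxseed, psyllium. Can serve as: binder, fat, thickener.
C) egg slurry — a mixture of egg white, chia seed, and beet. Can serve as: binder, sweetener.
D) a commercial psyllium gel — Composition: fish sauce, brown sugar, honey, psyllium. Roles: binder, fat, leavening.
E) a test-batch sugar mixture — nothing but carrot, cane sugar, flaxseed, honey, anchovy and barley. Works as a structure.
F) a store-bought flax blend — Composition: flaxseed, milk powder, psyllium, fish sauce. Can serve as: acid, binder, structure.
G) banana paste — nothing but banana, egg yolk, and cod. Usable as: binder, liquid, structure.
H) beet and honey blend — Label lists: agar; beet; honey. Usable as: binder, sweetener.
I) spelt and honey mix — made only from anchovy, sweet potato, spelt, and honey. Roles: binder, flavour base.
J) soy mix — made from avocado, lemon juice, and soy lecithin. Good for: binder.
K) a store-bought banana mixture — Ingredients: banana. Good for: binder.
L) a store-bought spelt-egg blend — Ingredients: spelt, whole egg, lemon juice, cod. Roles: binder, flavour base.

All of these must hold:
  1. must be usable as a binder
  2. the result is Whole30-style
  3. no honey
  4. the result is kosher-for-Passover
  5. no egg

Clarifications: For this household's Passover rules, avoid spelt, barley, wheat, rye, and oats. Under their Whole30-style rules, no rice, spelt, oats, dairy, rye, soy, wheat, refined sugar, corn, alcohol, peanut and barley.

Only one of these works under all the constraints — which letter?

A: has oat flour, so not kosher-for-Passover; has oat flour, so not Whole30-style (and 1 more) — out
B: has corn, so not Whole30-style — reject
C: has egg white, so not egg-free — out
D: has brown sugar, so not Whole30-style; has honey, so not honey-free — no
E: not usable as a binder; has barley, so not kosher-for-Passover (and 2 more) — out
F: has milk powder, so not Whole30-style — no
G: has egg yolk, so not egg-free — reject
H: has honey, so not honey-free — out
I: has spelt, so not kosher-for-Passover; has spelt, so not Whole30-style (and 1 more) — out
J: has soy lecithin, so not Whole30-style — reject
K: works as a binder, kosher-for-Passover, Whole30-style — OK
L: has spelt, so not kosher-for-Passover; has spelt, so not Whole30-style (and 1 more) — no

K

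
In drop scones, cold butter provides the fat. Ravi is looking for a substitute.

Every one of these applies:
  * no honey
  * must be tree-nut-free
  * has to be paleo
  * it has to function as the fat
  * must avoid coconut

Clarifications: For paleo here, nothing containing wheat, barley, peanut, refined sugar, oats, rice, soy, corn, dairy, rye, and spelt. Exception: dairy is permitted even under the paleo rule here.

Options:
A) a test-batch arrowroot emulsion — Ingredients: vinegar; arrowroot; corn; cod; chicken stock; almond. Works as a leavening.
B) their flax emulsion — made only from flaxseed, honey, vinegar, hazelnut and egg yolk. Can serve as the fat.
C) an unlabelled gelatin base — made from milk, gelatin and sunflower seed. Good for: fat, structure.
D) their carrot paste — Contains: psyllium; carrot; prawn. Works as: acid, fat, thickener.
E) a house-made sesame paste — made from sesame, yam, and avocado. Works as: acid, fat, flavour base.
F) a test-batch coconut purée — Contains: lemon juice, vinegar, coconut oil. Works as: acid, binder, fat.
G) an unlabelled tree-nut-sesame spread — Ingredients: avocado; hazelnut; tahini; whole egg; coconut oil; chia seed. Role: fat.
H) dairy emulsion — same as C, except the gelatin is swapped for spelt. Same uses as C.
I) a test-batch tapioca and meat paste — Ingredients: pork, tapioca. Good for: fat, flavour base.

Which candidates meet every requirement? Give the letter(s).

A: not usable as a fat; has corn, so not paleo (and 1 more) — out
B: has honey, so not honey-free; has hazelnut, so not tree-nut-free — out
C: dairy is permitted under the paleo carve-out; nothing else excluded — valid
D: only prawn, psyllium, and carrot; none excluded — keep
E: only sesame, yam, and avocado; none excluded — keep
F: has coconut oil, so not coconut-free — reject
G: has coconut oil, so not coconut-free; has hazelnut, so not tree-nut-free — no
H: has spelt, so not paleo — out
I: every rule checks out — keep

C, D, E, I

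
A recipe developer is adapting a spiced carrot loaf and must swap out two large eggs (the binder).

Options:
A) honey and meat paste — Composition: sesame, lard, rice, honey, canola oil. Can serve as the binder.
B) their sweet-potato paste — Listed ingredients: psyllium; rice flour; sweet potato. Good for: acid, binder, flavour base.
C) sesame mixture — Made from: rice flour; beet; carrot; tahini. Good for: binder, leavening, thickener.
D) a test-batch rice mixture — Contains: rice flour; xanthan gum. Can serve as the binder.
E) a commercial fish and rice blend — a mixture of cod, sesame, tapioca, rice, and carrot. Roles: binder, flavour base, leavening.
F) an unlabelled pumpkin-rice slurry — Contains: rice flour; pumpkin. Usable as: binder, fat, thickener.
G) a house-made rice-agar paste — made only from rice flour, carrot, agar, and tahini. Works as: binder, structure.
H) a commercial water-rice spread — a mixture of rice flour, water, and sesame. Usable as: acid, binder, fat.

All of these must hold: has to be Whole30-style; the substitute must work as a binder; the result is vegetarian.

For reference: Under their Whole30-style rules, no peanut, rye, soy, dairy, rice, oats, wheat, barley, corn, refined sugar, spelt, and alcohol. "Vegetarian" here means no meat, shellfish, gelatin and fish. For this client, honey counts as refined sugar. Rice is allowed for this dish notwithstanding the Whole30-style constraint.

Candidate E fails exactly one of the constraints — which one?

usable as a binder: satisfied
Whole30-style: satisfied
vegetarian: has cod — fails

vegetarian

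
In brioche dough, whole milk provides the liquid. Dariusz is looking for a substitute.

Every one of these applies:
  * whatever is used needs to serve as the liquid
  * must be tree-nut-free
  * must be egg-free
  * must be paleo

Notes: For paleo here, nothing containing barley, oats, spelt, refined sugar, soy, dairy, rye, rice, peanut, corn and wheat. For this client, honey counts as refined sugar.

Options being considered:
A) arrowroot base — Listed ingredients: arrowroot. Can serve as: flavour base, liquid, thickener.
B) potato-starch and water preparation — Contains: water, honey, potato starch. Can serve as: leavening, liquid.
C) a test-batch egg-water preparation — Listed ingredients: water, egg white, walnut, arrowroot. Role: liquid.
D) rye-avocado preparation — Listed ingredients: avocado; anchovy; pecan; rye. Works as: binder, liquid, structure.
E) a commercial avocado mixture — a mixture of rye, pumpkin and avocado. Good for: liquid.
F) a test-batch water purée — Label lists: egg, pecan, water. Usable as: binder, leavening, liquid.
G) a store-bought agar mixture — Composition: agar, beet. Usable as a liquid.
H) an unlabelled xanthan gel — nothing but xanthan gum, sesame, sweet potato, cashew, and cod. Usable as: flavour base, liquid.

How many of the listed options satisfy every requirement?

2

A: all constraints satisfied — keep
B: has honey, so not paleo — reject
C: has egg white, so not egg-free; has walnut, so not tree-nut-free — no
D: has rye, so not paleo; has pecan, so not tree-nut-free — out
E: has rye, so not paleo — out
F: has egg, so not egg-free; has pecan, so not tree-nut-free — out
G: all constraints satisfied — valid
H: has cashew, so not tree-nut-free — out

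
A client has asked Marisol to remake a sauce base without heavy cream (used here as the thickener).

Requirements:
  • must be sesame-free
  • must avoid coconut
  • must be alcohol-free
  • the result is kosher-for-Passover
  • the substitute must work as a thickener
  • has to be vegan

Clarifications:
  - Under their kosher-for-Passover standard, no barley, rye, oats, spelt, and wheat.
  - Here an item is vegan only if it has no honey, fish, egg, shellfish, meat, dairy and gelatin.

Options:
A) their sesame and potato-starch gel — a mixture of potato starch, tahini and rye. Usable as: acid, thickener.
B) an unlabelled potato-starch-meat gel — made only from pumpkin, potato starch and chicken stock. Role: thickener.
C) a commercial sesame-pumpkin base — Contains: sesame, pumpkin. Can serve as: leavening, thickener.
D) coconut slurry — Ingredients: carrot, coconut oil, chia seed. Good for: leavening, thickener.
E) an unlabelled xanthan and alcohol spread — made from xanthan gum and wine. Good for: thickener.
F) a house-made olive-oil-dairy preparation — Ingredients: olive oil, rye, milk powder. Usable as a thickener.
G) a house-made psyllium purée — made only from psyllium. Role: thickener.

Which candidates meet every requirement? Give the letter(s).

A: has rye, so not kosher-for-Passover; has tahini, so not sesame-free — out
B: has chicken stock, so not vegan — no
C: has sesame, so not sesame-free — out
D: has coconut oil, so not coconut-free — reject
E: has wine, so not alcohol-free — reject
F: has rye, so not kosher-for-Passover; has milk powder, so not vegan — out
G: works as a thickener, no coconut, no alcohol — valid

G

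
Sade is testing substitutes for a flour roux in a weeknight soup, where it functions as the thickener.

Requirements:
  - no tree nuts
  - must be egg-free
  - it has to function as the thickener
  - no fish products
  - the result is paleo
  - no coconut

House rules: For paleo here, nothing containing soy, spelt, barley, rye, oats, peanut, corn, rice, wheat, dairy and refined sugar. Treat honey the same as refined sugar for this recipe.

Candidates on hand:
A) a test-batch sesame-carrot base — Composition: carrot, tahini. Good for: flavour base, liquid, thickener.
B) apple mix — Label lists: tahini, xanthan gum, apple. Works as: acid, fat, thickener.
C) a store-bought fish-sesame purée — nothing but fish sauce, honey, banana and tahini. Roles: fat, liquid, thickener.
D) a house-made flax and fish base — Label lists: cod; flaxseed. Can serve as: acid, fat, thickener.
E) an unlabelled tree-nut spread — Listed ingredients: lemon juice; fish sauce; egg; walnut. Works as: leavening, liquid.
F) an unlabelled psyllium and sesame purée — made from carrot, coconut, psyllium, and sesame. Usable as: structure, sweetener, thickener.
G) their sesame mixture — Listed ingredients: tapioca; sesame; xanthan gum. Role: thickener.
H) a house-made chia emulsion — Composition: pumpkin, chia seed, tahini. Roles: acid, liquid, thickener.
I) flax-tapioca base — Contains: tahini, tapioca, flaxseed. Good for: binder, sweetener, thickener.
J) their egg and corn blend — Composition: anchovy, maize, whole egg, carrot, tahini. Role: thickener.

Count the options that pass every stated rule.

5

A: only tahini and carrot; none excluded — keep
B: no fish, paleo — OK
C: has honey, so not paleo; has fish sauce, so not fish-free — no
D: has cod, so not fish-free — out
E: not usable as a thickener; has fish sauce, so not fish-free (and 2 more) — out
F: has coconut, so not coconut-free — out
G: only sesame, xanthan gum, and tapioca; none excluded — keep
H: paleo, no tree nuts — keep
I: every rule checks out — keep
J: has maize, so not paleo; has anchovy, so not fish-free (and 1 more) — out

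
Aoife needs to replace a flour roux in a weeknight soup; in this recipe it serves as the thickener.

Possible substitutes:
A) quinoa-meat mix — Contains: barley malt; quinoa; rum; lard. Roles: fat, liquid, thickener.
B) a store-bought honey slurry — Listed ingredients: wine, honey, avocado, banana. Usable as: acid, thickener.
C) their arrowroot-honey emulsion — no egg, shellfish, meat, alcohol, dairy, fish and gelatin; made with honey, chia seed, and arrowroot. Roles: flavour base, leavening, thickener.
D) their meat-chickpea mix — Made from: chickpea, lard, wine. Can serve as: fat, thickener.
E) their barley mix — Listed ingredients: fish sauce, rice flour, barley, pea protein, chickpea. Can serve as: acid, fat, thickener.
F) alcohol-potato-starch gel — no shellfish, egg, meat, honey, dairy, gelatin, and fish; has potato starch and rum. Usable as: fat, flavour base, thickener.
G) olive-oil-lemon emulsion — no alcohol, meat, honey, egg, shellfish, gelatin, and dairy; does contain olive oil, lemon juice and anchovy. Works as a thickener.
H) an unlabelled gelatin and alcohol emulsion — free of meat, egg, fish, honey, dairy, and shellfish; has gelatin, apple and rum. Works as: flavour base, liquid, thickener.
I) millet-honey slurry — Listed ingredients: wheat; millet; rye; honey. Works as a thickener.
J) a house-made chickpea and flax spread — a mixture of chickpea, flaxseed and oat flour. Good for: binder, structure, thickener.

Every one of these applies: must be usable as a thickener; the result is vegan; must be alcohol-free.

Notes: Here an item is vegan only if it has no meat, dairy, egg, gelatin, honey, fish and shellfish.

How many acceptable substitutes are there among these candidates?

A: has lard, so not vegan; has rum, so not alcohol-free — out
B: has honey, so not vegan; has wine, so not alcohol-free — reject
C: has honey, so not vegan — no
D: has lard, so not vegan; has wine, so not alcohol-free — out
E: has fish sauce, so not vegan — reject
F: has rum, so not alcohol-free — no
G: has anchovy, so not vegan — reject
H: has gelatin, so not vegan; has rum, so not alcohol-free — reject
I: has honey, so not vegan — reject
J: works as a thickener, no alcohol, vegan — keep

1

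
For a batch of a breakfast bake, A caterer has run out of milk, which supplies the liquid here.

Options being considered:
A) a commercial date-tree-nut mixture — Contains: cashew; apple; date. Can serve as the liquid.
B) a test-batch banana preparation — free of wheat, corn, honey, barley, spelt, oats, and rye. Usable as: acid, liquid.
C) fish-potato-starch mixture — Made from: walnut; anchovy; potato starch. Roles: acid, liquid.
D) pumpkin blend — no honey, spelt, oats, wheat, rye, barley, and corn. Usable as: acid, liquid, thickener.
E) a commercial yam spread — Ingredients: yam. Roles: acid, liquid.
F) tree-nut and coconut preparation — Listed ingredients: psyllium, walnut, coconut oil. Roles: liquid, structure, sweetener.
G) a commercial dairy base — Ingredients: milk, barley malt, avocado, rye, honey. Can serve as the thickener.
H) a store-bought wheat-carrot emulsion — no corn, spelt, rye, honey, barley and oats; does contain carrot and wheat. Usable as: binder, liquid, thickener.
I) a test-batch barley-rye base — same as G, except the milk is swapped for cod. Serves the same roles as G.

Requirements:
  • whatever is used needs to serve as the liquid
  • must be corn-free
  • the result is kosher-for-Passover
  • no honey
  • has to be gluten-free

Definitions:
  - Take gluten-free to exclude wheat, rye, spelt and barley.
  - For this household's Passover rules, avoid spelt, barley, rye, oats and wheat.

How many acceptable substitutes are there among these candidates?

A: only cashew, date, and apple; none excluded — keep
B: works as a liquid, gluten-free, no honey — valid
C: no honey, no corn — keep
D: works as a liquid, no corn, no honey — valid
E: nothing on the exclusion list — OK
F: only coconut oil, walnut and psyllium; none excluded — keep
G: not usable as a liquid; has barley malt, so not gluten-free (and 2 more) — reject
H: has wheat, so not gluten-free; has wheat, so not kosher-for-Passover — no
I: not usable as a liquid; has barley malt, so not gluten-free (and 2 more) — out

6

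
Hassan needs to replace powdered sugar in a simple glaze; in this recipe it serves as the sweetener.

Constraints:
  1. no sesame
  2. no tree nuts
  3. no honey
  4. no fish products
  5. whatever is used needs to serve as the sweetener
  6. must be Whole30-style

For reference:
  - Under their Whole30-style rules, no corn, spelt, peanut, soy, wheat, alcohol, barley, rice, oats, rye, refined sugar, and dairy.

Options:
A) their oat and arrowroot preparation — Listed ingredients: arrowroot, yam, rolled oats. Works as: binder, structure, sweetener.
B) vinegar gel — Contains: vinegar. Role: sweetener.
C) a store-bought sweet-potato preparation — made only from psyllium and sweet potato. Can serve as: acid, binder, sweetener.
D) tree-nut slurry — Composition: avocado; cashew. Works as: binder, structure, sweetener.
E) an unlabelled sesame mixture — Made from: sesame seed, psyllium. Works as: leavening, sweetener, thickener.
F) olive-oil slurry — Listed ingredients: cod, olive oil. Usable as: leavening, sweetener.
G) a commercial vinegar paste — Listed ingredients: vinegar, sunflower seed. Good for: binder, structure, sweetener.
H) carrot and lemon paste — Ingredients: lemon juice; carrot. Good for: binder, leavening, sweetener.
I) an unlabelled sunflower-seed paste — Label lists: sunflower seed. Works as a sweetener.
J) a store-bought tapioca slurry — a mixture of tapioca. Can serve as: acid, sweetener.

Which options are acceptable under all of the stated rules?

A: has rolled oats, so not Whole30-style — no
B: every rule checks out — keep
C: nothing on the exclusion list — valid
D: has cashew, so not tree-nut-free — reject
E: has sesame seed, so not sesame-free — no
F: has cod, so not fish-free — reject
G: all constraints satisfied — valid
H: works as a sweetener, no sesame, Whole30-style — keep
I: Whole30-style, no honey — OK
J: no sesame, no tree nuts — valid

B, C, G, H, I, J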